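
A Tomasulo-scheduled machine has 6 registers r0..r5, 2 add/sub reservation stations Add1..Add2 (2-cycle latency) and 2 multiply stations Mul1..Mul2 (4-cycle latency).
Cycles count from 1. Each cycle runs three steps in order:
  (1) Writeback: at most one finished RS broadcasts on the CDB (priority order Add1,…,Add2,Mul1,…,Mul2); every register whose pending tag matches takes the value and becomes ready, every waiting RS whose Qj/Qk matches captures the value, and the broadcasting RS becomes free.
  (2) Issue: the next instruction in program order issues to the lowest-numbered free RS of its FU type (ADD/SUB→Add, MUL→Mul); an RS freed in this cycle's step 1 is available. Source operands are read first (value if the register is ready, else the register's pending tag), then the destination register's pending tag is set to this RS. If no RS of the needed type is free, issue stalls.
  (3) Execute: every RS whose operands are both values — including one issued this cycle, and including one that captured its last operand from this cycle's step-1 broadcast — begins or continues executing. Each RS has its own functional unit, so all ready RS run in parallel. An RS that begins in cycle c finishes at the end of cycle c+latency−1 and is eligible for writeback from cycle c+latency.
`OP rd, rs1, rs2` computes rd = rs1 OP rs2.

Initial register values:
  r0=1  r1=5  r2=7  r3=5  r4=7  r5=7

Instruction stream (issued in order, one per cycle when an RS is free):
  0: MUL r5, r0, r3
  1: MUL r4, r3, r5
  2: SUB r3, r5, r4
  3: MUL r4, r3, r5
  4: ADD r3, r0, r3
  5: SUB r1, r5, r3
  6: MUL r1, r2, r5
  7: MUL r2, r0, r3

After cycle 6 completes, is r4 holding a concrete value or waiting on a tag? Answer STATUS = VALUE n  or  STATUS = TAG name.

STATUS = TAG Mul1

cycle 1: issue MUL r5<-Mul1 // r0:1,r1:5,r2:7,r3:5,r4:7,r5:Mul1
cycle 2: issue MUL r4<-Mul2 // r0:1,r1:5,r2:7,r3:5,r4:Mul2,r5:Mul1
cycle 3: issue SUB r3<-Add1 // r0:1,r1:5,r2:7,r3:Add1,r4:Mul2,r5:Mul1
cycle 4: stall // r0:1,r1:5,r2:7,r3:Add1,r4:Mul2,r5:Mul1
cycle 5: CDB Mul1=5; issue MUL r4<-Mul1 // r0:1,r1:5,r2:7,r3:Add1,r4:Mul1,r5:5
cycle 6: issue ADD r3<-Add2 // r0:1,r1:5,r2:7,r3:Add2,r4:Mul1,r5:5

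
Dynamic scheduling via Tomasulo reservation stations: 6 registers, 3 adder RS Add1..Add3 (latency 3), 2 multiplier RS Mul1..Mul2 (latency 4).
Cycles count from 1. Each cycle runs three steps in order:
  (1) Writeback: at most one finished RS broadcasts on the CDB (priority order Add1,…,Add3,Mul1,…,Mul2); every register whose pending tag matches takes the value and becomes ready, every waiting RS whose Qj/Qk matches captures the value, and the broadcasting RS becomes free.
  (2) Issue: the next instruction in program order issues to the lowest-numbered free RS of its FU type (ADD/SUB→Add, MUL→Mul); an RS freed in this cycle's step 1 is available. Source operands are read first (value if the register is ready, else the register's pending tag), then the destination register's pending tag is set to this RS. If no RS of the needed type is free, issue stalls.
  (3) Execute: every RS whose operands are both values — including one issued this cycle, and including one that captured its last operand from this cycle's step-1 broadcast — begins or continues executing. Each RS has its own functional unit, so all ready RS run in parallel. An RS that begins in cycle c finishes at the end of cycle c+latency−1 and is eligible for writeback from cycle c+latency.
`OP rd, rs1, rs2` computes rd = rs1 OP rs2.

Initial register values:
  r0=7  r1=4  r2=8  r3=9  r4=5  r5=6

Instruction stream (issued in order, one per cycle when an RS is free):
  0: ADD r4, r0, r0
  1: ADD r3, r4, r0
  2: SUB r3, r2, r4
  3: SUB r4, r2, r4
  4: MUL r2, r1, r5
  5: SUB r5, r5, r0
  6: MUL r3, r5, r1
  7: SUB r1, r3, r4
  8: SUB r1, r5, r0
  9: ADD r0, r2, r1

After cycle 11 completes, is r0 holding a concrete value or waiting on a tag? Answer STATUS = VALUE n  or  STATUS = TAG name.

STATUS = TAG Add3

c1: issue ADD r4<-Add1 | r0:7,r1:4,r2:8,r3:9,r4:Add1,r5:6
c2: issue ADD r3<-Add2 | r0:7,r1:4,r2:8,r3:Add2,r4:Add1,r5:6
c3: issue SUB r3<-Add3 | r0:7,r1:4,r2:8,r3:Add3,r4:Add1,r5:6
c4: CDB Add1=14; issue SUB r4<-Add1 | r0:7,r1:4,r2:8,r3:Add3,r4:Add1,r5:6
c5: issue MUL r2<-Mul1 | r0:7,r1:4,r2:Mul1,r3:Add3,r4:Add1,r5:6
c6: stall | r0:7,r1:4,r2:Mul1,r3:Add3,r4:Add1,r5:6
c7: CDB Add1=-6; issue SUB r5<-Add1 | r0:7,r1:4,r2:Mul1,r3:Add3,r4:-6,r5:Add1
c8: CDB Add2=21; issue MUL r3<-Mul2 | r0:7,r1:4,r2:Mul1,r3:Mul2,r4:-6,r5:Add1
c9: CDB Add3=-6; issue SUB r1<-Add2 | r0:7,r1:Add2,r2:Mul1,r3:Mul2,r4:-6,r5:Add1
c10: CDB Add1=-1; issue SUB r1<-Add1 | r0:7,r1:Add1,r2:Mul1,r3:Mul2,r4:-6,r5:-1
c11: CDB Mul1=24; issue ADD r0<-Add3 | r0:Add3,r1:Add1,r2:24,r3:Mul2,r4:-6,r5:-1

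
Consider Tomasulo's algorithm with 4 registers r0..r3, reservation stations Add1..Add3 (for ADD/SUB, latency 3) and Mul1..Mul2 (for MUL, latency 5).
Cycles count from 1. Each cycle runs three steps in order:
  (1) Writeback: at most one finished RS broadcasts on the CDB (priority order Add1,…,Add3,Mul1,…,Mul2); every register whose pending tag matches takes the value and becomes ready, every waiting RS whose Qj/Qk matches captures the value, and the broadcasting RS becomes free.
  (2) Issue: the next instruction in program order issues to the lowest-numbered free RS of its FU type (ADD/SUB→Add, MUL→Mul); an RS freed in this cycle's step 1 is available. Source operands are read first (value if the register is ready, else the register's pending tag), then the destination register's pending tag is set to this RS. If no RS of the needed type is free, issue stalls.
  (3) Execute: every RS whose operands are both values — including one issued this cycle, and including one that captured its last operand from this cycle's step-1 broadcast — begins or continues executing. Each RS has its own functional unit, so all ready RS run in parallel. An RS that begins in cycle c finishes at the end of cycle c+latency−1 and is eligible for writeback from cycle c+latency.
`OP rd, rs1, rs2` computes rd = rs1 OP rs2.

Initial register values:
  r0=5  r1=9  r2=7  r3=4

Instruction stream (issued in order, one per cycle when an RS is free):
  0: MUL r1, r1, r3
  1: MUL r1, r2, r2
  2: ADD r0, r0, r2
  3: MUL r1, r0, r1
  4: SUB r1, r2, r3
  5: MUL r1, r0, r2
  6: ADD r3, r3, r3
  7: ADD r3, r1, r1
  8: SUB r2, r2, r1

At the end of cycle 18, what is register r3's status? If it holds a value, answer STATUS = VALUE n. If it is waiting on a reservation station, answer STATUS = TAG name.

STATUS = VALUE 168

cycle 1: issue MUL r1<-Mul1 // r0:5,r1:Mul1,r2:7,r3:4
cycle 2: issue MUL r1<-Mul2 // r0:5,r1:Mul2,r2:7,r3:4
cycle 3: issue ADD r0<-Add1 // r0:Add1,r1:Mul2,r2:7,r3:4
cycle 4: stall // r0:Add1,r1:Mul2,r2:7,r3:4
cycle 5: stall // r0:Add1,r1:Mul2,r2:7,r3:4
cycle 6: CDB Add1=12; stall // r0:12,r1:Mul2,r2:7,r3:4
cycle 7: CDB Mul1=36; issue MUL r1<-Mul1 // r0:12,r1:Mul1,r2:7,r3:4
cycle 8: CDB Mul2=49; issue SUB r1<-Add1 // r0:12,r1:Add1,r2:7,r3:4
cycle 9: issue MUL r1<-Mul2 // r0:12,r1:Mul2,r2:7,r3:4
cycle 10: issue ADD r3<-Add2 // r0:12,r1:Mul2,r2:7,r3:Add2
cycle 11: CDB Add1=3; issue ADD r3<-Add1 // r0:12,r1:Mul2,r2:7,r3:Add1
cycle 12: issue SUB r2<-Add3 // r0:12,r1:Mul2,r2:Add3,r3:Add1
cycle 13: CDB Add2=8 // r0:12,r1:Mul2,r2:Add3,r3:Add1
cycle 14: CDB Mul1=588 // r0:12,r1:Mul2,r2:Add3,r3:Add1
cycle 15: CDB Mul2=84 // r0:12,r1:84,r2:Add3,r3:Add1
cycle 16: - // r0:12,r1:84,r2:Add3,r3:Add1
cycle 17: - // r0:12,r1:84,r2:Add3,r3:Add1
cycle 18: CDB Add1=168 // r0:12,r1:84,r2:Add3,r3:168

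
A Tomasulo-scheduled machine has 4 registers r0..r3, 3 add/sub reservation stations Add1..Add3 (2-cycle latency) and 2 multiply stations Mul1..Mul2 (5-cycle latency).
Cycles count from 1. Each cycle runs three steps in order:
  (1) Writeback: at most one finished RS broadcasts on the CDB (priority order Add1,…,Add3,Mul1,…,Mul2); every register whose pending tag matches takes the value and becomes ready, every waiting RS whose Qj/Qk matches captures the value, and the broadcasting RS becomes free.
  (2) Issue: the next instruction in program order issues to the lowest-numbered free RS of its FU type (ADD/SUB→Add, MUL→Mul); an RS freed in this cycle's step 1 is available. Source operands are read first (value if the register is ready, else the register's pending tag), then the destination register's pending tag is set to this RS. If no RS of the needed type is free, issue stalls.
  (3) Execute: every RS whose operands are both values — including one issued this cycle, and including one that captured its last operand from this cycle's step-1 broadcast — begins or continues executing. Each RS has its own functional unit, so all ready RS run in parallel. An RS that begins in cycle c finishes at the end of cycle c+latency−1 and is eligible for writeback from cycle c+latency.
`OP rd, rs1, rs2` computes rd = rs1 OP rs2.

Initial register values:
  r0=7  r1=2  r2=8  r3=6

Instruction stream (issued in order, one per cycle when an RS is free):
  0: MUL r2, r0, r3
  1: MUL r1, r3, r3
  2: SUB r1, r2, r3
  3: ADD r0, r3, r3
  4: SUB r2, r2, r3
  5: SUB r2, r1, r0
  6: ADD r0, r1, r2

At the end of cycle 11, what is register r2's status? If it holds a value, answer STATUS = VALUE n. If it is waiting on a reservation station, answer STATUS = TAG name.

STATUS = VALUE 24

c1: issue MUL r2<-Mul1 | r0:7,r1:2,r2:Mul1,r3:6
c2: issue MUL r1<-Mul2 | r0:7,r1:Mul2,r2:Mul1,r3:6
c3: issue SUB r1<-Add1 | r0:7,r1:Add1,r2:Mul1,r3:6
c4: issue ADD r0<-Add2 | r0:Add2,r1:Add1,r2:Mul1,r3:6
c5: issue SUB r2<-Add3 | r0:Add2,r1:Add1,r2:Add3,r3:6
c6: CDB Add2=12; issue SUB r2<-Add2 | r0:12,r1:Add1,r2:Add2,r3:6
c7: CDB Mul1=42; stall | r0:12,r1:Add1,r2:Add2,r3:6
c8: CDB Mul2=36; stall | r0:12,r1:Add1,r2:Add2,r3:6
c9: CDB Add1=36; issue ADD r0<-Add1 | r0:Add1,r1:36,r2:Add2,r3:6
c10: CDB Add3=36 | r0:Add1,r1:36,r2:Add2,r3:6
c11: CDB Add2=24 | r0:Add1,r1:36,r2:24,r3:6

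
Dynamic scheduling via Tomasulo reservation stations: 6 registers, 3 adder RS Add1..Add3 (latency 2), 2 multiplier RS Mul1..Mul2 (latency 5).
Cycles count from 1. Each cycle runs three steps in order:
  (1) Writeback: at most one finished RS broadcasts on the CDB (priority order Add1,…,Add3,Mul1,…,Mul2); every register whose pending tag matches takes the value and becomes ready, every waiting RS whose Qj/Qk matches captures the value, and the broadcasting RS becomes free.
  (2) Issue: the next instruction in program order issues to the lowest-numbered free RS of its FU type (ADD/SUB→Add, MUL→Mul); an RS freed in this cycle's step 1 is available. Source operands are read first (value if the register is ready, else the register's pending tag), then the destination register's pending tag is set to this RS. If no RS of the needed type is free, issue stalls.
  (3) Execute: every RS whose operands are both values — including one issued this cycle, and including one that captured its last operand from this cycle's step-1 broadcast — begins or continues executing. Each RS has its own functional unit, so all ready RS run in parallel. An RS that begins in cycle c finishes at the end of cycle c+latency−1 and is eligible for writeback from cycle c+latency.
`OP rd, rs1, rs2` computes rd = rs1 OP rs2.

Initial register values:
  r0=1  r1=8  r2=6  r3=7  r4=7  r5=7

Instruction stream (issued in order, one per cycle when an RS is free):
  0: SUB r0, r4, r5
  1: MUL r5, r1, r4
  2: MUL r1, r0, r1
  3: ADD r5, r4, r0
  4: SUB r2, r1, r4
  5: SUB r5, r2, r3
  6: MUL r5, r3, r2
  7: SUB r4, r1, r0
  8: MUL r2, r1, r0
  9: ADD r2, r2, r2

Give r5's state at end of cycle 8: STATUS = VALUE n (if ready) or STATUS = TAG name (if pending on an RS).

cycle 1: issue SUB r0<-Add1 // r0:Add1,r1:8,r2:6,r3:7,r4:7,r5:7
cycle 2: issue MUL r5<-Mul1 // r0:Add1,r1:8,r2:6,r3:7,r4:7,r5:Mul1
cycle 3: CDB Add1=0; issue MUL r1<-Mul2 // r0:0,r1:Mul2,r2:6,r3:7,r4:7,r5:Mul1
cycle 4: issue ADD r5<-Add1 // r0:0,r1:Mul2,r2:6,r3:7,r4:7,r5:Add1
cycle 5: issue SUB r2<-Add2 // r0:0,r1:Mul2,r2:Add2,r3:7,r4:7,r5:Add1
cycle 6: CDB Add1=7; issue SUB r5<-Add1 // r0:0,r1:Mul2,r2:Add2,r3:7,r4:7,r5:Add1
cycle 7: CDB Mul1=56; issue MUL r5<-Mul1 // r0:0,r1:Mul2,r2:Add2,r3:7,r4:7,r5:Mul1
cycle 8: CDB Mul2=0; issue SUB r4<-Add3 // r0:0,r1:0,r2:Add2,r3:7,r4:Add3,r5:Mul1

STATUS = TAG Mul1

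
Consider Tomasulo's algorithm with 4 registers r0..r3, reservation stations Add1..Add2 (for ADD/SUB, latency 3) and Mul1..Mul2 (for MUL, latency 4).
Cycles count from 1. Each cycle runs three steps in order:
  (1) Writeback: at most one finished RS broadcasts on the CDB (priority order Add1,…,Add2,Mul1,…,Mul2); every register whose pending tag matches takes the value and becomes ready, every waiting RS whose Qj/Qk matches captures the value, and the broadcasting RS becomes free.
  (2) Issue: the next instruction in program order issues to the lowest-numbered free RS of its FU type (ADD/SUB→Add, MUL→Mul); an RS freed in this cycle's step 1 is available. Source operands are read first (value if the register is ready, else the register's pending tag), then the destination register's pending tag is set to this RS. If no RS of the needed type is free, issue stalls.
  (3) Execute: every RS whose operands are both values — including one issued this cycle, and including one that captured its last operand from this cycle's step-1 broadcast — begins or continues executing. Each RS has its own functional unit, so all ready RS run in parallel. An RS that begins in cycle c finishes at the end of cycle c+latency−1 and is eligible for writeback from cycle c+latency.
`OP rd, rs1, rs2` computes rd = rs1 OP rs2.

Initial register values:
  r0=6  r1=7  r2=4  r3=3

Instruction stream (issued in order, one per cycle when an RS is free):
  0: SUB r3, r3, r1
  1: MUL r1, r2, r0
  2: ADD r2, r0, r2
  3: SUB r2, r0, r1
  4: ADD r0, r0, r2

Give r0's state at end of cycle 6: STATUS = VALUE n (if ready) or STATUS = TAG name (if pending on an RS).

STATUS = TAG Add2

c1: issue SUB r3<-Add1 | r0:6,r1:7,r2:4,r3:Add1
c2: issue MUL r1<-Mul1 | r0:6,r1:Mul1,r2:4,r3:Add1
c3: issue ADD r2<-Add2 | r0:6,r1:Mul1,r2:Add2,r3:Add1
c4: CDB Add1=-4; issue SUB r2<-Add1 | r0:6,r1:Mul1,r2:Add1,r3:-4
c5: stall | r0:6,r1:Mul1,r2:Add1,r3:-4
c6: CDB Add2=10; issue ADD r0<-Add2 | r0:Add2,r1:Mul1,r2:Add1,r3:-4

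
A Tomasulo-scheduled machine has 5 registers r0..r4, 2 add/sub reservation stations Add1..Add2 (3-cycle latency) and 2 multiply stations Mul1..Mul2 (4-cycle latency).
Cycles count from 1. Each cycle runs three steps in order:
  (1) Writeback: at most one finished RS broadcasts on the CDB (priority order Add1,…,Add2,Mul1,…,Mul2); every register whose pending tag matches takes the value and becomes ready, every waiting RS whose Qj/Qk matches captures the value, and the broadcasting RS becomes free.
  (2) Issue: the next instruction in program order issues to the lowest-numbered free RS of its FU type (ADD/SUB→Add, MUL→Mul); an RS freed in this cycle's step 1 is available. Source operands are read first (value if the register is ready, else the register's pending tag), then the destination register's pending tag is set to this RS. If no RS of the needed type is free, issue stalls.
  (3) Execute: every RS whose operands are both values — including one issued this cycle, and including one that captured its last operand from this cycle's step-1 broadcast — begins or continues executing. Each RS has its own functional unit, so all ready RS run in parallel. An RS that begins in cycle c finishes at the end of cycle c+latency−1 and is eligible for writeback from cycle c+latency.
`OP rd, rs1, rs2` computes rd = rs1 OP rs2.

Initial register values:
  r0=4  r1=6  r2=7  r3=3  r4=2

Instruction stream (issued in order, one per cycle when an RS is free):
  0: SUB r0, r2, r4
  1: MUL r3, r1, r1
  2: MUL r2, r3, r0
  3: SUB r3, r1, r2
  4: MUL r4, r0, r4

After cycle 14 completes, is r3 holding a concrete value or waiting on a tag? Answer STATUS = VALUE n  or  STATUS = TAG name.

c1: issue SUB r0<-Add1 | r0:Add1,r1:6,r2:7,r3:3,r4:2
c2: issue MUL r3<-Mul1 | r0:Add1,r1:6,r2:7,r3:Mul1,r4:2
c3: issue MUL r2<-Mul2 | r0:Add1,r1:6,r2:Mul2,r3:Mul1,r4:2
c4: CDB Add1=5; issue SUB r3<-Add1 | r0:5,r1:6,r2:Mul2,r3:Add1,r4:2
c5: stall | r0:5,r1:6,r2:Mul2,r3:Add1,r4:2
c6: CDB Mul1=36; issue MUL r4<-Mul1 | r0:5,r1:6,r2:Mul2,r3:Add1,r4:Mul1
c7: - | r0:5,r1:6,r2:Mul2,r3:Add1,r4:Mul1
c8: - | r0:5,r1:6,r2:Mul2,r3:Add1,r4:Mul1
c9: - | r0:5,r1:6,r2:Mul2,r3:Add1,r4:Mul1
c10: CDB Mul1=10 | r0:5,r1:6,r2:Mul2,r3:Add1,r4:10
c11: CDB Mul2=180 | r0:5,r1:6,r2:180,r3:Add1,r4:10
c12: - | r0:5,r1:6,r2:180,r3:Add1,r4:10
c13: - | r0:5,r1:6,r2:180,r3:Add1,r4:10
c14: CDB Add1=-174 | r0:5,r1:6,r2:180,r3:-174,r4:10

STATUS = VALUE -174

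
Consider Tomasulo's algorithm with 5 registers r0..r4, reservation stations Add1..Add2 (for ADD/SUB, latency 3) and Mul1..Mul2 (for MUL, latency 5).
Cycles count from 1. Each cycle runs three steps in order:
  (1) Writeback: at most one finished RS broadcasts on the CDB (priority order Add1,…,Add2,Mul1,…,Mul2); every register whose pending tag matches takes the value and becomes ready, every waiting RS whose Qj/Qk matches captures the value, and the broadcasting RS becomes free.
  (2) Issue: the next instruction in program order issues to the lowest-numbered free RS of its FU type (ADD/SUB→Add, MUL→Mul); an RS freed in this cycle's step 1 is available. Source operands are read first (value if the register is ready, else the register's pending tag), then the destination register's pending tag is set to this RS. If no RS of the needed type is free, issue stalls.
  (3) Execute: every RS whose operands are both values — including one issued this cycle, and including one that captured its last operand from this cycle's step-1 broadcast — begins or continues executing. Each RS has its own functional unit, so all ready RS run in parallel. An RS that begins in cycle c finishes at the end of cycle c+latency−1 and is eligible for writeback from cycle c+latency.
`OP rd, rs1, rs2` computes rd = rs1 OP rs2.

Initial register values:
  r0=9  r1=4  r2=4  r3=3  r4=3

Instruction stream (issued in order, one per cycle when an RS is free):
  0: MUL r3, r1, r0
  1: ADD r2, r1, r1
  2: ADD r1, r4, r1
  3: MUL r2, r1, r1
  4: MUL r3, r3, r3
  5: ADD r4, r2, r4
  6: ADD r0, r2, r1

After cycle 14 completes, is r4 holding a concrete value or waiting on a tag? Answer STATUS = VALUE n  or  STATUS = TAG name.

cycle 1: issue MUL r3<-Mul1 // r0:9,r1:4,r2:4,r3:Mul1,r4:3
cycle 2: issue ADD r2<-Add1 // r0:9,r1:4,r2:Add1,r3:Mul1,r4:3
cycle 3: issue ADD r1<-Add2 // r0:9,r1:Add2,r2:Add1,r3:Mul1,r4:3
cycle 4: issue MUL r2<-Mul2 // r0:9,r1:Add2,r2:Mul2,r3:Mul1,r4:3
cycle 5: CDB Add1=8; stall // r0:9,r1:Add2,r2:Mul2,r3:Mul1,r4:3
cycle 6: CDB Add2=7; stall // r0:9,r1:7,r2:Mul2,r3:Mul1,r4:3
cycle 7: CDB Mul1=36; issue MUL r3<-Mul1 // r0:9,r1:7,r2:Mul2,r3:Mul1,r4:3
cycle 8: issue ADD r4<-Add1 // r0:9,r1:7,r2:Mul2,r3:Mul1,r4:Add1
cycle 9: issue ADD r0<-Add2 // r0:Add2,r1:7,r2:Mul2,r3:Mul1,r4:Add1
cycle 10: - // r0:Add2,r1:7,r2:Mul2,r3:Mul1,r4:Add1
cycle 11: CDB Mul2=49 // r0:Add2,r1:7,r2:49,r3:Mul1,r4:Add1
cycle 12: CDB Mul1=1296 // r0:Add2,r1:7,r2:49,r3:1296,r4:Add1
cycle 13: - // r0:Add2,r1:7,r2:49,r3:1296,r4:Add1
cycle 14: CDB Add1=52 // r0:Add2,r1:7,r2:49,r3:1296,r4:52

STATUS = VALUE 52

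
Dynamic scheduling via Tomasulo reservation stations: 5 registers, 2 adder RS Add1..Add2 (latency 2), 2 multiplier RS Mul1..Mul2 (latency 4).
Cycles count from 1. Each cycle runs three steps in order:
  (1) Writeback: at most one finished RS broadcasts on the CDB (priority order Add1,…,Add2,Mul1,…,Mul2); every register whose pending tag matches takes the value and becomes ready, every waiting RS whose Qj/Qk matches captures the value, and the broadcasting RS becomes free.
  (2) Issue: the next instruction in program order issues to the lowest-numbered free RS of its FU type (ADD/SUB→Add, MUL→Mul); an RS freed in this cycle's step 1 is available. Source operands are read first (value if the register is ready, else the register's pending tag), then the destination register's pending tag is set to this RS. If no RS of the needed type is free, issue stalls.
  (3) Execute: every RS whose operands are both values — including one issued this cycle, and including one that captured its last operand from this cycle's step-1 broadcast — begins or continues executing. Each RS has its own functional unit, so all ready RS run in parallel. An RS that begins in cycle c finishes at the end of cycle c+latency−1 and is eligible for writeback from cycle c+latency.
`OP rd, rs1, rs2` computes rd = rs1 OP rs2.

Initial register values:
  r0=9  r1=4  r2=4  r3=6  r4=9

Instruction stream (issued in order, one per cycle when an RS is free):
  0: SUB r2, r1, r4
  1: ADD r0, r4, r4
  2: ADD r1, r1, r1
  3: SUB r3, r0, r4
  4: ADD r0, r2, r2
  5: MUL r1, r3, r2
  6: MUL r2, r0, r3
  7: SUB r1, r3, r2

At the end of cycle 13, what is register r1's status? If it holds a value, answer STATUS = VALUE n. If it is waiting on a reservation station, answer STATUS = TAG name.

c1: issue SUB r2<-Add1 | r0:9,r1:4,r2:Add1,r3:6,r4:9
c2: issue ADD r0<-Add2 | r0:Add2,r1:4,r2:Add1,r3:6,r4:9
c3: CDB Add1=-5; issue ADD r1<-Add1 | r0:Add2,r1:Add1,r2:-5,r3:6,r4:9
c4: CDB Add2=18; issue SUB r3<-Add2 | r0:18,r1:Add1,r2:-5,r3:Add2,r4:9
c5: CDB Add1=8; issue ADD r0<-Add1 | r0:Add1,r1:8,r2:-5,r3:Add2,r4:9
c6: CDB Add2=9; issue MUL r1<-Mul1 | r0:Add1,r1:Mul1,r2:-5,r3:9,r4:9
c7: CDB Add1=-10; issue MUL r2<-Mul2 | r0:-10,r1:Mul1,r2:Mul2,r3:9,r4:9
c8: issue SUB r1<-Add1 | r0:-10,r1:Add1,r2:Mul2,r3:9,r4:9
c9: - | r0:-10,r1:Add1,r2:Mul2,r3:9,r4:9
c10: CDB Mul1=-45 | r0:-10,r1:Add1,r2:Mul2,r3:9,r4:9
c11: CDB Mul2=-90 | r0:-10,r1:Add1,r2:-90,r3:9,r4:9
c12: - | r0:-10,r1:Add1,r2:-90,r3:9,r4:9
c13: CDB Add1=99 | r0:-10,r1:99,r2:-90,r3:9,r4:9

STATUS = VALUE 99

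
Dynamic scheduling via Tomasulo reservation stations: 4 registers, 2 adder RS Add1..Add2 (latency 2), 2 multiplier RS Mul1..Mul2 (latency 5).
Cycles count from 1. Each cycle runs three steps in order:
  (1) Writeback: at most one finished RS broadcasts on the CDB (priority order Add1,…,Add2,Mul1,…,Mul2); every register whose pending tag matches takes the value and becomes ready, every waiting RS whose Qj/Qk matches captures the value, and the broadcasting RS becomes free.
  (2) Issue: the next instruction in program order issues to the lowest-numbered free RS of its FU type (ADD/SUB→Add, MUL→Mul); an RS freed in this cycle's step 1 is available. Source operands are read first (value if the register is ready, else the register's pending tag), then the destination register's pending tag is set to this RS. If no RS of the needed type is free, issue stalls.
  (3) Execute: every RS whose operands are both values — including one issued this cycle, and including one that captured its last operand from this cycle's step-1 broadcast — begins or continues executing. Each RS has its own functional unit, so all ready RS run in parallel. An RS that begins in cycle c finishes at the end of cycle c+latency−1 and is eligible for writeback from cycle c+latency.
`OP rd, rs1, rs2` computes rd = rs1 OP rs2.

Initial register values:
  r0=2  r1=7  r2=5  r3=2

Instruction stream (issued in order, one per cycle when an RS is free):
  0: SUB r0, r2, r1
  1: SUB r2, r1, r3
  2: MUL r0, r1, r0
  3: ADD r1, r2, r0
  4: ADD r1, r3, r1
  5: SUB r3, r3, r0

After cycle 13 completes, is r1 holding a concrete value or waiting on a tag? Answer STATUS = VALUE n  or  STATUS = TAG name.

STATUS = VALUE -7

  c1: issue SUB r0<-Add1  regs: r0:Add1,r1:7,r2:5,r3:2
  c2: issue SUB r2<-Add2  regs: r0:Add1,r1:7,r2:Add2,r3:2
  c3: CDB Add1=-2; issue MUL r0<-Mul1  regs: r0:Mul1,r1:7,r2:Add2,r3:2
  c4: CDB Add2=5; issue ADD r1<-Add1  regs: r0:Mul1,r1:Add1,r2:5,r3:2
  c5: issue ADD r1<-Add2  regs: r0:Mul1,r1:Add2,r2:5,r3:2
  c6: stall  regs: r0:Mul1,r1:Add2,r2:5,r3:2
  c7: stall  regs: r0:Mul1,r1:Add2,r2:5,r3:2
  c8: CDB Mul1=-14; stall  regs: r0:-14,r1:Add2,r2:5,r3:2
  c9: stall  regs: r0:-14,r1:Add2,r2:5,r3:2
  c10: CDB Add1=-9; issue SUB r3<-Add1  regs: r0:-14,r1:Add2,r2:5,r3:Add1
  c11: -  regs: r0:-14,r1:Add2,r2:5,r3:Add1
  c12: CDB Add1=16  regs: r0:-14,r1:Add2,r2:5,r3:16
  c13: CDB Add2=-7  regs: r0:-14,r1:-7,r2:5,r3:16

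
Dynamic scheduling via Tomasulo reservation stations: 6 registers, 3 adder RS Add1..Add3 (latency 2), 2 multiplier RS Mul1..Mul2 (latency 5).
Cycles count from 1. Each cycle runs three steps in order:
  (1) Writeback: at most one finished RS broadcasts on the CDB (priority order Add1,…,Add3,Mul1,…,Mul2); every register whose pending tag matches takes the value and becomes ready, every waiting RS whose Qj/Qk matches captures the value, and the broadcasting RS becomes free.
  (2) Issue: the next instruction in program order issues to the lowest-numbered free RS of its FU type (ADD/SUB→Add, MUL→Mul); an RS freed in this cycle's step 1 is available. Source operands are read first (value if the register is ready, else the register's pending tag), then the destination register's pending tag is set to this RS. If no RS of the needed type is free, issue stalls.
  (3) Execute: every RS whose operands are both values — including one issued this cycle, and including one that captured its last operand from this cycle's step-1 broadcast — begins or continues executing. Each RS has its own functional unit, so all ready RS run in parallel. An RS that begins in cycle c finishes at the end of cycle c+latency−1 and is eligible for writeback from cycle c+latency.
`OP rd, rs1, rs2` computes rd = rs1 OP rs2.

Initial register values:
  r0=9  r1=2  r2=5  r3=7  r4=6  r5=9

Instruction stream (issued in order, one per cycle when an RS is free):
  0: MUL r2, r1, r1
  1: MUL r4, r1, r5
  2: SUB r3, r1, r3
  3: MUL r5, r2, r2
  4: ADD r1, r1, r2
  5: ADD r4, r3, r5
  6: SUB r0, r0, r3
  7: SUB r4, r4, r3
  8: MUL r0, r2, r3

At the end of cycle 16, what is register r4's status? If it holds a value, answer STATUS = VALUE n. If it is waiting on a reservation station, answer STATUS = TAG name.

STATUS = VALUE 16

cycle 1: issue MUL r2<-Mul1 // r0:9,r1:2,r2:Mul1,r3:7,r4:6,r5:9
cycle 2: issue MUL r4<-Mul2 // r0:9,r1:2,r2:Mul1,r3:7,r4:Mul2,r5:9
cycle 3: issue SUB r3<-Add1 // r0:9,r1:2,r2:Mul1,r3:Add1,r4:Mul2,r5:9
cycle 4: stall // r0:9,r1:2,r2:Mul1,r3:Add1,r4:Mul2,r5:9
cycle 5: CDB Add1=-5; stall // r0:9,r1:2,r2:Mul1,r3:-5,r4:Mul2,r5:9
cycle 6: CDB Mul1=4; issue MUL r5<-Mul1 // r0:9,r1:2,r2:4,r3:-5,r4:Mul2,r5:Mul1
cycle 7: CDB Mul2=18; issue ADD r1<-Add1 // r0:9,r1:Add1,r2:4,r3:-5,r4:18,r5:Mul1
cycle 8: issue ADD r4<-Add2 // r0:9,r1:Add1,r2:4,r3:-5,r4:Add2,r5:Mul1
cycle 9: CDB Add1=6; issue SUB r0<-Add1 // r0:Add1,r1:6,r2:4,r3:-5,r4:Add2,r5:Mul1
cycle 10: issue SUB r4<-Add3 // r0:Add1,r1:6,r2:4,r3:-5,r4:Add3,r5:Mul1
cycle 11: CDB Add1=14; issue MUL r0<-Mul2 // r0:Mul2,r1:6,r2:4,r3:-5,r4:Add3,r5:Mul1
cycle 12: CDB Mul1=16 // r0:Mul2,r1:6,r2:4,r3:-5,r4:Add3,r5:16
cycle 13: - // r0:Mul2,r1:6,r2:4,r3:-5,r4:Add3,r5:16
cycle 14: CDB Add2=11 // r0:Mul2,r1:6,r2:4,r3:-5,r4:Add3,r5:16
cycle 15: - // r0:Mul2,r1:6,r2:4,r3:-5,r4:Add3,r5:16
cycle 16: CDB Add3=16 // r0:Mul2,r1:6,r2:4,r3:-5,r4:16,r5:16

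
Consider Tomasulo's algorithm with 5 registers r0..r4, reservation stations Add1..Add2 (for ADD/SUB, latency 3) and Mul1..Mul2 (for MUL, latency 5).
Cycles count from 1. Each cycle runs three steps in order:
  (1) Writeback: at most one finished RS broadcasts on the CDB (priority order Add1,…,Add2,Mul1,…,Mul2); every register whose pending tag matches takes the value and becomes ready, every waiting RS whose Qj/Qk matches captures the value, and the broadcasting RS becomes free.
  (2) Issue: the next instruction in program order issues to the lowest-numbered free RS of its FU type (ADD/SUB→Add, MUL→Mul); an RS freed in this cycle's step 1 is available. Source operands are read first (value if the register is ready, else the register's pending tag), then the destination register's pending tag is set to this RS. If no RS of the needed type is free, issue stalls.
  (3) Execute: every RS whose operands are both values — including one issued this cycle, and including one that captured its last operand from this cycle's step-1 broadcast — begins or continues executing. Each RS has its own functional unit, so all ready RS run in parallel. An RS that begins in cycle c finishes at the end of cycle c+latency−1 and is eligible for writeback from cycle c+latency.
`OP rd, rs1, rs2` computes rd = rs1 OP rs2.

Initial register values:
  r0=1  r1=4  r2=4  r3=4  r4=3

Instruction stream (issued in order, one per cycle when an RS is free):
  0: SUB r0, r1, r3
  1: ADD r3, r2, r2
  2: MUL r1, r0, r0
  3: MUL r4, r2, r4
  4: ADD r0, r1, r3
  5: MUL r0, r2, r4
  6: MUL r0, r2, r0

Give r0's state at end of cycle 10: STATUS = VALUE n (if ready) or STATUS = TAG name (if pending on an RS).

cycle 1: issue SUB r0<-Add1 // r0:Add1,r1:4,r2:4,r3:4,r4:3
cycle 2: issue ADD r3<-Add2 // r0:Add1,r1:4,r2:4,r3:Add2,r4:3
cycle 3: issue MUL r1<-Mul1 // r0:Add1,r1:Mul1,r2:4,r3:Add2,r4:3
cycle 4: CDB Add1=0; issue MUL r4<-Mul2 // r0:0,r1:Mul1,r2:4,r3:Add2,r4:Mul2
cycle 5: CDB Add2=8; issue ADD r0<-Add1 // r0:Add1,r1:Mul1,r2:4,r3:8,r4:Mul2
cycle 6: stall // r0:Add1,r1:Mul1,r2:4,r3:8,r4:Mul2
cycle 7: stall // r0:Add1,r1:Mul1,r2:4,r3:8,r4:Mul2
cycle 8: stall // r0:Add1,r1:Mul1,r2:4,r3:8,r4:Mul2
cycle 9: CDB Mul1=0; issue MUL r0<-Mul1 // r0:Mul1,r1:0,r2:4,r3:8,r4:Mul2
cycle 10: CDB Mul2=12; issue MUL r0<-Mul2 // r0:Mul2,r1:0,r2:4,r3:8,r4:12

STATUS = TAG Mul2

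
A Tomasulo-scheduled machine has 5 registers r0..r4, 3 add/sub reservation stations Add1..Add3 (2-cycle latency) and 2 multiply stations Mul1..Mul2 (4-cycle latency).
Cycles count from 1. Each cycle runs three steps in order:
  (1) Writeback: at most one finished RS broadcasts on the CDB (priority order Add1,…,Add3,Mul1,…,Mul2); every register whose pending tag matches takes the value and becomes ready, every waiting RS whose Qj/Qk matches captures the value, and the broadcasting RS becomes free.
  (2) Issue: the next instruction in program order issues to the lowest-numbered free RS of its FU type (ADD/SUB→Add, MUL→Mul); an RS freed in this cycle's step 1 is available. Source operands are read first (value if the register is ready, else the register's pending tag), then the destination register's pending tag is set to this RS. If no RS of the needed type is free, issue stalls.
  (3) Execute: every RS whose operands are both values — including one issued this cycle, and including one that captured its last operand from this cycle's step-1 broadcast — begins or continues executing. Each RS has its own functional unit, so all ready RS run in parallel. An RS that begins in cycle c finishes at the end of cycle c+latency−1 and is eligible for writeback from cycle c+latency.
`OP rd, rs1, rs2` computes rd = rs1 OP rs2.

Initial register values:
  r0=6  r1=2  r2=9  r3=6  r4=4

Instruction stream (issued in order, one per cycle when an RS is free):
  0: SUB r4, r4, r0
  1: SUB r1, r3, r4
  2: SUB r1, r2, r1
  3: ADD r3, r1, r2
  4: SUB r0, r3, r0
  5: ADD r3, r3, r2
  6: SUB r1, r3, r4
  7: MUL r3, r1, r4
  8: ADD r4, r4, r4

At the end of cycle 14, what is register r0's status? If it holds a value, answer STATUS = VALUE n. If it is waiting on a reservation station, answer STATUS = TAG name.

STATUS = VALUE 4

cycle 1: issue SUB r4<-Add1 // r0:6,r1:2,r2:9,r3:6,r4:Add1
cycle 2: issue SUB r1<-Add2 // r0:6,r1:Add2,r2:9,r3:6,r4:Add1
cycle 3: CDB Add1=-2; issue SUB r1<-Add1 // r0:6,r1:Add1,r2:9,r3:6,r4:-2
cycle 4: issue ADD r3<-Add3 // r0:6,r1:Add1,r2:9,r3:Add3,r4:-2
cycle 5: CDB Add2=8; issue SUB r0<-Add2 // r0:Add2,r1:Add1,r2:9,r3:Add3,r4:-2
cycle 6: stall // r0:Add2,r1:Add1,r2:9,r3:Add3,r4:-2
cycle 7: CDB Add1=1; issue ADD r3<-Add1 // r0:Add2,r1:1,r2:9,r3:Add1,r4:-2
cycle 8: stall // r0:Add2,r1:1,r2:9,r3:Add1,r4:-2
cycle 9: CDB Add3=10; issue SUB r1<-Add3 // r0:Add2,r1:Add3,r2:9,r3:Add1,r4:-2
cycle 10: issue MUL r3<-Mul1 // r0:Add2,r1:Add3,r2:9,r3:Mul1,r4:-2
cycle 11: CDB Add1=19; issue ADD r4<-Add1 // r0:Add2,r1:Add3,r2:9,r3:Mul1,r4:Add1
cycle 12: CDB Add2=4 // r0:4,r1:Add3,r2:9,r3:Mul1,r4:Add1
cycle 13: CDB Add1=-4 // r0:4,r1:Add3,r2:9,r3:Mul1,r4:-4
cycle 14: CDB Add3=21 // r0:4,r1:21,r2:9,r3:Mul1,r4:-4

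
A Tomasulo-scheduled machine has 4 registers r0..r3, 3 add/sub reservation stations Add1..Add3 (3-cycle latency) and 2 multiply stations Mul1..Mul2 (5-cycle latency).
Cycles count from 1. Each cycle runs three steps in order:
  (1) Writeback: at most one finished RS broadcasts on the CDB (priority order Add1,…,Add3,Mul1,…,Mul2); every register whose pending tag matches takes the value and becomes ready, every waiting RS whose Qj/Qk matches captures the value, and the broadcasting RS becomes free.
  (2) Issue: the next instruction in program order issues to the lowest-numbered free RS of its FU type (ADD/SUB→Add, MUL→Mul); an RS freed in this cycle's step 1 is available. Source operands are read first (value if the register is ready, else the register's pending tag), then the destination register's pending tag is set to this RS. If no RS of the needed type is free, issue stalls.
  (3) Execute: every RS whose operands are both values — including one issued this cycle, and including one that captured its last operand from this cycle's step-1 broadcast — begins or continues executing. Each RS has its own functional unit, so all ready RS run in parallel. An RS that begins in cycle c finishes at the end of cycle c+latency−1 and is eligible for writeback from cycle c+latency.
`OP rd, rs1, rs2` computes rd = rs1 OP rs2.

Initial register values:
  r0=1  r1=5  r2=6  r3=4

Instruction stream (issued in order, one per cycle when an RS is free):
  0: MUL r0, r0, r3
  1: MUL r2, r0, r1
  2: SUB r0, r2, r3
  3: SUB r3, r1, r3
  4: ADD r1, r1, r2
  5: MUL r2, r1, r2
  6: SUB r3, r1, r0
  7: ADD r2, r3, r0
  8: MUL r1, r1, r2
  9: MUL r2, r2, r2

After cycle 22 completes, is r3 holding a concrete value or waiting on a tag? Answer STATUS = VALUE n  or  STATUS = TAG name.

STATUS = VALUE 9

cycle 1: issue MUL r0<-Mul1 // r0:Mul1,r1:5,r2:6,r3:4
cycle 2: issue MUL r2<-Mul2 // r0:Mul1,r1:5,r2:Mul2,r3:4
cycle 3: issue SUB r0<-Add1 // r0:Add1,r1:5,r2:Mul2,r3:4
cycle 4: issue SUB r3<-Add2 // r0:Add1,r1:5,r2:Mul2,r3:Add2
cycle 5: issue ADD r1<-Add3 // r0:Add1,r1:Add3,r2:Mul2,r3:Add2
cycle 6: CDB Mul1=4; issue MUL r2<-Mul1 // r0:Add1,r1:Add3,r2:Mul1,r3:Add2
cycle 7: CDB Add2=1; issue SUB r3<-Add2 // r0:Add1,r1:Add3,r2:Mul1,r3:Add2
cycle 8: stall // r0:Add1,r1:Add3,r2:Mul1,r3:Add2
cycle 9: stall // r0:Add1,r1:Add3,r2:Mul1,r3:Add2
cycle 10: stall // r0:Add1,r1:Add3,r2:Mul1,r3:Add2
cycle 11: CDB Mul2=20; stall // r0:Add1,r1:Add3,r2:Mul1,r3:Add2
cycle 12: stall // r0:Add1,r1:Add3,r2:Mul1,r3:Add2
cycle 13: stall // r0:Add1,r1:Add3,r2:Mul1,r3:Add2
cycle 14: CDB Add1=16; issue ADD r2<-Add1 // r0:16,r1:Add3,r2:Add1,r3:Add2
cycle 15: CDB Add3=25; issue MUL r1<-Mul2 // r0:16,r1:Mul2,r2:Add1,r3:Add2
cycle 16: stall // r0:16,r1:Mul2,r2:Add1,r3:Add2
cycle 17: stall // r0:16,r1:Mul2,r2:Add1,r3:Add2
cycle 18: CDB Add2=9; stall // r0:16,r1:Mul2,r2:Add1,r3:9
cycle 19: stall // r0:16,r1:Mul2,r2:Add1,r3:9
cycle 20: CDB Mul1=500; issue MUL r2<-Mul1 // r0:16,r1:Mul2,r2:Mul1,r3:9
cycle 21: CDB Add1=25 // r0:16,r1:Mul2,r2:Mul1,r3:9
cycle 22: - // r0:16,r1:Mul2,r2:Mul1,r3:9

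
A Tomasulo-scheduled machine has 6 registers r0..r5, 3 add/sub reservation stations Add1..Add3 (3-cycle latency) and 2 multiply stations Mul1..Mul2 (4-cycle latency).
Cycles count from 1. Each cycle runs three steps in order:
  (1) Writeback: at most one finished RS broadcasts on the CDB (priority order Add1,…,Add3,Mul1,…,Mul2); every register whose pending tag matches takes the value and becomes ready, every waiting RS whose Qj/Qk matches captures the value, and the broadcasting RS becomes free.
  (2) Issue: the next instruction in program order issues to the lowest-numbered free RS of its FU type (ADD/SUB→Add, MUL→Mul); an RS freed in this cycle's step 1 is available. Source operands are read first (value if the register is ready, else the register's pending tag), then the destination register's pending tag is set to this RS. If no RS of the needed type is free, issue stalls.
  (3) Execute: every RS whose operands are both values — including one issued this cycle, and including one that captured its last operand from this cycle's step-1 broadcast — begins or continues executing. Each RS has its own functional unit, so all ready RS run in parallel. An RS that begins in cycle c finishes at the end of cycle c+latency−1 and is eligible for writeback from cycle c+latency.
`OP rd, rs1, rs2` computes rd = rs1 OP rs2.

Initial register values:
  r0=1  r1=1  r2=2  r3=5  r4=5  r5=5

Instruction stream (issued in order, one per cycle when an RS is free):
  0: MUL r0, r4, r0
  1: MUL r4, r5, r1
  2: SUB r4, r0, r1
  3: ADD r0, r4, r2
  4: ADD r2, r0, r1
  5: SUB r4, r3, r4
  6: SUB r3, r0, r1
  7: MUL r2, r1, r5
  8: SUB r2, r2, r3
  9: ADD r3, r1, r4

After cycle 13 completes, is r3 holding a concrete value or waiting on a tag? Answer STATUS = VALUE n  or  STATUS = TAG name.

  c1: issue MUL r0<-Mul1  regs: r0:Mul1,r1:1,r2:2,r3:5,r4:5,r5:5
  c2: issue MUL r4<-Mul2  regs: r0:Mul1,r1:1,r2:2,r3:5,r4:Mul2,r5:5
  c3: issue SUB r4<-Add1  regs: r0:Mul1,r1:1,r2:2,r3:5,r4:Add1,r5:5
  c4: issue ADD r0<-Add2  regs: r0:Add2,r1:1,r2:2,r3:5,r4:Add1,r5:5
  c5: CDB Mul1=5; issue ADD r2<-Add3  regs: r0:Add2,r1:1,r2:Add3,r3:5,r4:Add1,r5:5
  c6: CDB Mul2=5; stall  regs: r0:Add2,r1:1,r2:Add3,r3:5,r4:Add1,r5:5
  c7: stall  regs: r0:Add2,r1:1,r2:Add3,r3:5,r4:Add1,r5:5
  c8: CDB Add1=4; issue SUB r4<-Add1  regs: r0:Add2,r1:1,r2:Add3,r3:5,r4:Add1,r5:5
  c9: stall  regs: r0:Add2,r1:1,r2:Add3,r3:5,r4:Add1,r5:5
  c10: stall  regs: r0:Add2,r1:1,r2:Add3,r3:5,r4:Add1,r5:5
  c11: CDB Add1=1; issue SUB r3<-Add1  regs: r0:Add2,r1:1,r2:Add3,r3:Add1,r4:1,r5:5
  c12: CDB Add2=6; issue MUL r2<-Mul1  regs: r0:6,r1:1,r2:Mul1,r3:Add1,r4:1,r5:5
  c13: issue SUB r2<-Add2  regs: r0:6,r1:1,r2:Add2,r3:Add1,r4:1,r5:5

STATUS = TAG Add1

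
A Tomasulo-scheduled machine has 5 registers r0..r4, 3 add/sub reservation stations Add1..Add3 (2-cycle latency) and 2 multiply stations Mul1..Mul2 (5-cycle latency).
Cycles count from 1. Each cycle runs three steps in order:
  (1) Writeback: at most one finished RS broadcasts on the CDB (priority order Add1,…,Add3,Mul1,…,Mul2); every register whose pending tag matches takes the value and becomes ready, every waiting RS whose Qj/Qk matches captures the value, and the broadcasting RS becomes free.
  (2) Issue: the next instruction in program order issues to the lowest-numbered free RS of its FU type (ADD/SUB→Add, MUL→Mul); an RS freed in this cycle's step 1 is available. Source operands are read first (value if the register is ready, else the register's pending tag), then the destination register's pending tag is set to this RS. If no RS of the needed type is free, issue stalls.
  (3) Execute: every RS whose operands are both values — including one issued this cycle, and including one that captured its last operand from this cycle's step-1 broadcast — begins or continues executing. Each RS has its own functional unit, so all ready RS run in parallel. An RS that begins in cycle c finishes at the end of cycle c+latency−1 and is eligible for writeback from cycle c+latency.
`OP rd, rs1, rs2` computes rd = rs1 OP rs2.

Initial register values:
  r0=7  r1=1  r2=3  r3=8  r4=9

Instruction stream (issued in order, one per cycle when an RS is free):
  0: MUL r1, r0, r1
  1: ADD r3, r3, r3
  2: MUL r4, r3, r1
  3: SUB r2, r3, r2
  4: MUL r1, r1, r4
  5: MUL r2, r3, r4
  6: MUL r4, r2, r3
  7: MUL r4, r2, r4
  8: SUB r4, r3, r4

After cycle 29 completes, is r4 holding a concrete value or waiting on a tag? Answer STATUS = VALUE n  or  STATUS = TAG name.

STATUS = TAG Add1

c1: issue MUL r1<-Mul1 | r0:7,r1:Mul1,r2:3,r3:8,r4:9
c2: issue ADD r3<-Add1 | r0:7,r1:Mul1,r2:3,r3:Add1,r4:9
c3: issue MUL r4<-Mul2 | r0:7,r1:Mul1,r2:3,r3:Add1,r4:Mul2
c4: CDB Add1=16; issue SUB r2<-Add1 | r0:7,r1:Mul1,r2:Add1,r3:16,r4:Mul2
c5: stall | r0:7,r1:Mul1,r2:Add1,r3:16,r4:Mul2
c6: CDB Add1=13; stall | r0:7,r1:Mul1,r2:13,r3:16,r4:Mul2
c7: CDB Mul1=7; issue MUL r1<-Mul1 | r0:7,r1:Mul1,r2:13,r3:16,r4:Mul2
c8: stall | r0:7,r1:Mul1,r2:13,r3:16,r4:Mul2
c9: stall | r0:7,r1:Mul1,r2:13,r3:16,r4:Mul2
c10: stall | r0:7,r1:Mul1,r2:13,r3:16,r4:Mul2
c11: stall | r0:7,r1:Mul1,r2:13,r3:16,r4:Mul2
c12: CDB Mul2=112; issue MUL r2<-Mul2 | r0:7,r1:Mul1,r2:Mul2,r3:16,r4:112
c13: stall | r0:7,r1:Mul1,r2:Mul2,r3:16,r4:112
c14: stall | r0:7,r1:Mul1,r2:Mul2,r3:16,r4:112
c15: stall | r0:7,r1:Mul1,r2:Mul2,r3:16,r4:112
c16: stall | r0:7,r1:Mul1,r2:Mul2,r3:16,r4:112
c17: CDB Mul1=784; issue MUL r4<-Mul1 | r0:7,r1:784,r2:Mul2,r3:16,r4:Mul1
c18: CDB Mul2=1792; issue MUL r4<-Mul2 | r0:7,r1:784,r2:1792,r3:16,r4:Mul2
c19: issue SUB r4<-Add1 | r0:7,r1:784,r2:1792,r3:16,r4:Add1
c20: - | r0:7,r1:784,r2:1792,r3:16,r4:Add1
c21: - | r0:7,r1:784,r2:1792,r3:16,r4:Add1
c22: - | r0:7,r1:784,r2:1792,r3:16,r4:Add1
c23: CDB Mul1=28672 | r0:7,r1:784,r2:1792,r3:16,r4:Add1
c24: - | r0:7,r1:784,r2:1792,r3:16,r4:Add1
c25: - | r0:7,r1:784,r2:1792,r3:16,r4:Add1
c26: - | r0:7,r1:784,r2:1792,r3:16,r4:Add1
c27: - | r0:7,r1:784,r2:1792,r3:16,r4:Add1
c28: CDB Mul2=51380224 | r0:7,r1:784,r2:1792,r3:16,r4:Add1
c29: - | r0:7,r1:784,r2:1792,r3:16,r4:Add1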